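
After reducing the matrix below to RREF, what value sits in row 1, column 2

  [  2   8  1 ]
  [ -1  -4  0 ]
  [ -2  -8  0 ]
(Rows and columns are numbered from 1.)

R1 ← 1/2·R1
  [  1   4  1/2 ]
  [ -1  -4    0 ]
  [ -2  -8    0 ]
R2 ← R2 + R1
  [  1   4  1/2 ]
  [  0   0  1/2 ]
  [ -2  -8    0 ]
R3 ← R3 + 2·R1
  [ 1  4  1/2 ]
  [ 0  0  1/2 ]
  [ 0  0    1 ]
R2 ← 2·R2
  [ 1  4  1/2 ]
  [ 0  0    1 ]
  [ 0  0    1 ]
R3 ← R3 − R2
  [ 1  4  1/2 ]
  [ 0  0    1 ]
  [ 0  0    0 ]
R1 ← R1 − 1/2·R2
  [ 1  4  0 ]
  [ 0  0  1 ]
  [ 0  0  0 ]

4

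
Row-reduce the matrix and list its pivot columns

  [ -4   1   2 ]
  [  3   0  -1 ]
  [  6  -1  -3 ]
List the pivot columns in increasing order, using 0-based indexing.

0, 1, 2

ρ1 -> -1/4·ρ1
  [ 1  -1/4  -1/2 ]
  [ 3     0    -1 ]
  [ 6    -1    -3 ]
ρ2 -> ρ2 − 3·ρ1
  [ 1  -1/4  -1/2 ]
  [ 0   3/4   1/2 ]
  [ 6    -1    -3 ]
ρ3 -> ρ3 − 6·ρ1
  [ 1  -1/4  -1/2 ]
  [ 0   3/4   1/2 ]
  [ 0   1/2     0 ]
ρ2 -> 4/3·ρ2
  [ 1  -1/4  -1/2 ]
  [ 0     1   2/3 ]
  [ 0   1/2     0 ]
ρ3 -> ρ3 − 1/2·ρ2
  [ 1  -1/4  -1/2 ]
  [ 0     1   2/3 ]
  [ 0     0  -1/3 ]
ρ3 -> -3·ρ3
  [ 1  -1/4  -1/2 ]
  [ 0     1   2/3 ]
  [ 0     0     1 ]
ρ2 -> ρ2 − 2/3·ρ3
  [ 1  -1/4  -1/2 ]
  [ 0     1     0 ]
  [ 0     0     1 ]
ρ1 -> ρ1 + 1/2·ρ3
  [ 1  -1/4  0 ]
  [ 0     1  0 ]
  [ 0     0  1 ]
ρ1 -> ρ1 + 1/4·ρ2
  [ 1  0  0 ]
  [ 0  1  0 ]
  [ 0  0  1 ]
Pivot columns are the columns containing a leading 1.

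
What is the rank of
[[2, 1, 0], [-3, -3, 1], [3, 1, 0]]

R1 -> 1/2·R1
  [  1  1/2  0 ]
  [ -3   -3  1 ]
  [  3    1  0 ]
R2 -> R2 + 3·R1
  [ 1   1/2  0 ]
  [ 0  -3/2  1 ]
  [ 3     1  0 ]
R3 -> R3 − 3·R1
  [ 1   1/2  0 ]
  [ 0  -3/2  1 ]
  [ 0  -1/2  0 ]
R2 -> -2/3·R2
  [ 1   1/2     0 ]
  [ 0     1  -2/3 ]
  [ 0  -1/2     0 ]
R3 -> R3 + 1/2·R2
  [ 1  1/2     0 ]
  [ 0    1  -2/3 ]
  [ 0    0  -1/3 ]
R3 -> -3·R3
  [ 1  1/2     0 ]
  [ 0    1  -2/3 ]
  [ 0    0     1 ]
R2 -> R2 + 2/3·R3
  [ 1  1/2  0 ]
  [ 0    1  0 ]
  [ 0    0  1 ]
R1 -> R1 − 1/2·R2
  [ 1  0  0 ]
  [ 0  1  0 ]
  [ 0  0  1 ]
The reduced form has 3 nonzero rows.

rank = 3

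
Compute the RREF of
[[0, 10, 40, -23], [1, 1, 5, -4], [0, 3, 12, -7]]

[[1, 0, 1, 0], [0, 1, 4, 0], [0, 0, 0, 1]]

r1 ↔ r2
  [ 1   1   5   -4 ]
  [ 0  10  40  -23 ]
  [ 0   3  12   -7 ]
r2 ← 1/10·r2
  [ 1  1   5      -4 ]
  [ 0  1   4  -23/10 ]
  [ 0  3  12      -7 ]
r3 ← r3 − 3·r2
  [ 1  1  5      -4 ]
  [ 0  1  4  -23/10 ]
  [ 0  0  0   -1/10 ]
r3 ← -10·r3
  [ 1  1  5      -4 ]
  [ 0  1  4  -23/10 ]
  [ 0  0  0       1 ]
r2 ← r2 + 23/10·r3
  [ 1  1  5  -4 ]
  [ 0  1  4   0 ]
  [ 0  0  0   1 ]
r1 ← r1 + 4·r3
  [ 1  1  5  0 ]
  [ 0  1  4  0 ]
  [ 0  0  0  1 ]
r1 ← r1 − r2
  [ 1  0  1  0 ]
  [ 0  1  4  0 ]
  [ 0  0  0  1 ]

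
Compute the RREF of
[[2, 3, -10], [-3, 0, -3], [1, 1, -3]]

[[1, 0, 1], [0, 1, -4], [0, 0, 0]]

r1 ← 1/2·r1
  [  1  3/2  -5 ]
  [ -3    0  -3 ]
  [  1    1  -3 ]
r2 ← r2 + 3·r1
  [ 1  3/2   -5 ]
  [ 0  9/2  -18 ]
  [ 1    1   -3 ]
r3 ← r3 − r1
  [ 1   3/2   -5 ]
  [ 0   9/2  -18 ]
  [ 0  -1/2    2 ]
r2 ← 2/9·r2
  [ 1   3/2  -5 ]
  [ 0     1  -4 ]
  [ 0  -1/2   2 ]
r3 ← r3 + 1/2·r2
  [ 1  3/2  -5 ]
  [ 0    1  -4 ]
  [ 0    0   0 ]
r1 ← r1 − 3/2·r2
  [ 1  0   1 ]
  [ 0  1  -4 ]
  [ 0  0   0 ]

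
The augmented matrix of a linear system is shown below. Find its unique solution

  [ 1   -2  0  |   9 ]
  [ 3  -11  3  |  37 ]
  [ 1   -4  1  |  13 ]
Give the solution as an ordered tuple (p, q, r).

R2 := R2 − 3·R1
R3 := R3 − R1
R2 := -1/5·R2
R3 := R3 + 2·R2
R3 := -5·R3
R2 := R2 + 3/5·R3
R1 := R1 + 2·R2
Reading off the last column: p = 5, q = -2, r = 0.

(5, -2, 0)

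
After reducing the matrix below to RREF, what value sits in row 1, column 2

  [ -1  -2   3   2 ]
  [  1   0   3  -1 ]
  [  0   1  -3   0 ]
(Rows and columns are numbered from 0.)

-3

Multiply R1 by -1.
  [ 1  2  -3  -2 ]
  [ 1  0   3  -1 ]
  [ 0  1  -3   0 ]
Subtract R1 from R2.
  [ 1   2  -3  -2 ]
  [ 0  -2   6   1 ]
  [ 0   1  -3   0 ]
Multiply R2 by -1/2.
  [ 1  2  -3    -2 ]
  [ 0  1  -3  -1/2 ]
  [ 0  1  -3     0 ]
Subtract R2 from R3.
  [ 1  2  -3    -2 ]
  [ 0  1  -3  -1/2 ]
  [ 0  0   0   1/2 ]
Multiply R3 by 2.
  [ 1  2  -3    -2 ]
  [ 0  1  -3  -1/2 ]
  [ 0  0   0     1 ]
Add 1/2 times R3 to R2.
  [ 1  2  -3  -2 ]
  [ 0  1  -3   0 ]
  [ 0  0   0   1 ]
Add 2 times R3 to R1.
  [ 1  2  -3  0 ]
  [ 0  1  -3  0 ]
  [ 0  0   0  1 ]
Subtract 2 times R2 from R1.
  [ 1  0   3  0 ]
  [ 0  1  -3  0 ]
  [ 0  0   0  1 ]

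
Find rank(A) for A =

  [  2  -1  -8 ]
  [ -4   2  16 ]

rank = 1

R1 := 1/2·R1
  [  1  -1/2  -4 ]
  [ -4     2  16 ]
R2 := R2 + 4·R1
  [ 1  -1/2  -4 ]
  [ 0     0   0 ]
The reduced form has 1 nonzero row.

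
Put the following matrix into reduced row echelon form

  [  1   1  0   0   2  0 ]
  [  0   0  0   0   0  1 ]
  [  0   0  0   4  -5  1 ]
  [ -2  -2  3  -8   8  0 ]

Add 2 times R1 to R4.
  [ 1  1  0   0   2  0 ]
  [ 0  0  0   0   0  1 ]
  [ 0  0  0   4  -5  1 ]
  [ 0  0  3  -8  12  0 ]
Swap R2 and R4.
  [ 1  1  0   0   2  0 ]
  [ 0  0  3  -8  12  0 ]
  [ 0  0  0   4  -5  1 ]
  [ 0  0  0   0   0  1 ]
Multiply R2 by 1/3.
  [ 1  1  0     0   2  0 ]
  [ 0  0  1  -8/3   4  0 ]
  [ 0  0  0     4  -5  1 ]
  [ 0  0  0     0   0  1 ]
Multiply R3 by 1/4.
  [ 1  1  0     0     2    0 ]
  [ 0  0  1  -8/3     4    0 ]
  [ 0  0  0     1  -5/4  1/4 ]
  [ 0  0  0     0     0    1 ]
Subtract 1/4 times R4 from R3.
  [ 1  1  0     0     2  0 ]
  [ 0  0  1  -8/3     4  0 ]
  [ 0  0  0     1  -5/4  0 ]
  [ 0  0  0     0     0  1 ]
Add 8/3 times R3 to R2.
  [ 1  1  0  0     2  0 ]
  [ 0  0  1  0   2/3  0 ]
  [ 0  0  0  1  -5/4  0 ]
  [ 0  0  0  0     0  1 ]

[[1, 1, 0, 0, 2, 0], [0, 0, 1, 0, 2/3, 0], [0, 0, 0, 1, -5/4, 0], [0, 0, 0, 0, 0, 1]]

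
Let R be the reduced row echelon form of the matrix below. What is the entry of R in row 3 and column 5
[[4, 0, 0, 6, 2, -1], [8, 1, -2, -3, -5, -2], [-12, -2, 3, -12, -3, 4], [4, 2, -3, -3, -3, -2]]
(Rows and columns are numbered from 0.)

ρ1 := 1/4·ρ1
  [   1   0   0  3/2  1/2  -1/4 ]
  [   8   1  -2   -3   -5    -2 ]
  [ -12  -2   3  -12   -3     4 ]
  [   4   2  -3   -3   -3    -2 ]
ρ2 := ρ2 − 8·ρ1
  [   1   0   0  3/2  1/2  -1/4 ]
  [   0   1  -2  -15   -9     0 ]
  [ -12  -2   3  -12   -3     4 ]
  [   4   2  -3   -3   -3    -2 ]
ρ3 := ρ3 + 12·ρ1
  [ 1   0   0  3/2  1/2  -1/4 ]
  [ 0   1  -2  -15   -9     0 ]
  [ 0  -2   3    6    3     1 ]
  [ 4   2  -3   -3   -3    -2 ]
ρ4 := ρ4 − 4·ρ1
  [ 1   0   0  3/2  1/2  -1/4 ]
  [ 0   1  -2  -15   -9     0 ]
  [ 0  -2   3    6    3     1 ]
  [ 0   2  -3   -9   -5    -1 ]
ρ3 := ρ3 + 2·ρ2
  [ 1  0   0  3/2  1/2  -1/4 ]
  [ 0  1  -2  -15   -9     0 ]
  [ 0  0  -1  -24  -15     1 ]
  [ 0  2  -3   -9   -5    -1 ]
ρ4 := ρ4 − 2·ρ2
  [ 1  0   0  3/2  1/2  -1/4 ]
  [ 0  1  -2  -15   -9     0 ]
  [ 0  0  -1  -24  -15     1 ]
  [ 0  0   1   21   13    -1 ]
ρ3 := -1·ρ3
  [ 1  0   0  3/2  1/2  -1/4 ]
  [ 0  1  -2  -15   -9     0 ]
  [ 0  0   1   24   15    -1 ]
  [ 0  0   1   21   13    -1 ]
ρ4 := ρ4 − ρ3
  [ 1  0   0  3/2  1/2  -1/4 ]
  [ 0  1  -2  -15   -9     0 ]
  [ 0  0   1   24   15    -1 ]
  [ 0  0   0   -3   -2     0 ]
ρ4 := -1/3·ρ4
  [ 1  0   0  3/2  1/2  -1/4 ]
  [ 0  1  -2  -15   -9     0 ]
  [ 0  0   1   24   15    -1 ]
  [ 0  0   0    1  2/3     0 ]
ρ3 := ρ3 − 24·ρ4
  [ 1  0   0  3/2  1/2  -1/4 ]
  [ 0  1  -2  -15   -9     0 ]
  [ 0  0   1    0   -1    -1 ]
  [ 0  0   0    1  2/3     0 ]
ρ2 := ρ2 + 15·ρ4
  [ 1  0   0  3/2  1/2  -1/4 ]
  [ 0  1  -2    0    1     0 ]
  [ 0  0   1    0   -1    -1 ]
  [ 0  0   0    1  2/3     0 ]
ρ1 := ρ1 − 3/2·ρ4
  [ 1  0   0  0  -1/2  -1/4 ]
  [ 0  1  -2  0     1     0 ]
  [ 0  0   1  0    -1    -1 ]
  [ 0  0   0  1   2/3     0 ]
ρ2 := ρ2 + 2·ρ3
  [ 1  0  0  0  -1/2  -1/4 ]
  [ 0  1  0  0    -1    -2 ]
  [ 0  0  1  0    -1    -1 ]
  [ 0  0  0  1   2/3     0 ]

0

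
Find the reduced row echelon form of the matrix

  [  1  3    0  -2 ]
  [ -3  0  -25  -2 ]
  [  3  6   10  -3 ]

Add 3 times ρ1 to ρ2.
  [ 1  3    0  -2 ]
  [ 0  9  -25  -8 ]
  [ 3  6   10  -3 ]
Subtract 3 times ρ1 from ρ3.
  [ 1   3    0  -2 ]
  [ 0   9  -25  -8 ]
  [ 0  -3   10   3 ]
Multiply ρ2 by 1/9.
  [ 1   3      0    -2 ]
  [ 0   1  -25/9  -8/9 ]
  [ 0  -3     10     3 ]
Add 3 times ρ2 to ρ3.
  [ 1  3      0    -2 ]
  [ 0  1  -25/9  -8/9 ]
  [ 0  0    5/3   1/3 ]
Multiply ρ3 by 3/5.
  [ 1  3      0    -2 ]
  [ 0  1  -25/9  -8/9 ]
  [ 0  0      1   1/5 ]
Add 25/9 times ρ3 to ρ2.
  [ 1  3  0    -2 ]
  [ 0  1  0  -1/3 ]
  [ 0  0  1   1/5 ]
Subtract 3 times ρ2 from ρ1.
  [ 1  0  0    -1 ]
  [ 0  1  0  -1/3 ]
  [ 0  0  1   1/5 ]

[[1, 0, 0, -1], [0, 1, 0, -1/3], [0, 0, 1, 1/5]]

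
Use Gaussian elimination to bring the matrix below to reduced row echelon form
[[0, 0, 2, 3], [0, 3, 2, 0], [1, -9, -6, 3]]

ρ1 ↔ ρ3
  [ 1  -9  -6  3 ]
  [ 0   3   2  0 ]
  [ 0   0   2  3 ]
ρ2 -> 1/3·ρ2
  [ 1  -9   -6  3 ]
  [ 0   1  2/3  0 ]
  [ 0   0    2  3 ]
ρ3 -> 1/2·ρ3
  [ 1  -9   -6    3 ]
  [ 0   1  2/3    0 ]
  [ 0   0    1  3/2 ]
ρ2 -> ρ2 − 2/3·ρ3
  [ 1  -9  -6    3 ]
  [ 0   1   0   -1 ]
  [ 0   0   1  3/2 ]
ρ1 -> ρ1 + 6·ρ3
  [ 1  -9  0   12 ]
  [ 0   1  0   -1 ]
  [ 0   0  1  3/2 ]
ρ1 -> ρ1 + 9·ρ2
  [ 1  0  0    3 ]
  [ 0  1  0   -1 ]
  [ 0  0  1  3/2 ]

[[1, 0, 0, 3], [0, 1, 0, -1], [0, 0, 1, 3/2]]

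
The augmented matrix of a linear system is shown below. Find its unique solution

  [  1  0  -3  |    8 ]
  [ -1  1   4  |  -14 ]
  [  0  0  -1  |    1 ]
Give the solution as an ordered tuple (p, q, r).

(5, -5, -1)

R2 := R2 + R1
  [ 1  0  -3  |   8 ]
  [ 0  1   1  |  -6 ]
  [ 0  0  -1  |   1 ]
R3 := -1·R3
  [ 1  0  -3  |   8 ]
  [ 0  1   1  |  -6 ]
  [ 0  0   1  |  -1 ]
R2 := R2 − R3
  [ 1  0  -3  |   8 ]
  [ 0  1   0  |  -5 ]
  [ 0  0   1  |  -1 ]
R1 := R1 + 3·R3
  [ 1  0  0  |   5 ]
  [ 0  1  0  |  -5 ]
  [ 0  0  1  |  -1 ]
Reading off the last column: p = 5, q = -5, r = -1.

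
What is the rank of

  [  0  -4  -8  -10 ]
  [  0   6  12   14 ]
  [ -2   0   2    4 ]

Swap r1 and r3.
Multiply r1 by -1/2.
Multiply r2 by 1/6.
Add 4 times r2 to r3.
Multiply r3 by -3/2.
Subtract 7/3 times r3 from r2.
Add 2 times r3 to r1.
The reduced form has 3 nonzero rows.

rank = 3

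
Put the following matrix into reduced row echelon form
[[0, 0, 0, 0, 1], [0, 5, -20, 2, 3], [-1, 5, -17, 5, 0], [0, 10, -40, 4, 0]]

R1 ↔ R3
  [ -1   5  -17  5  0 ]
  [  0   5  -20  2  3 ]
  [  0   0    0  0  1 ]
  [  0  10  -40  4  0 ]
R1 ← -1·R1
  [ 1  -5   17  -5  0 ]
  [ 0   5  -20   2  3 ]
  [ 0   0    0   0  1 ]
  [ 0  10  -40   4  0 ]
R2 ← 1/5·R2
  [ 1  -5   17   -5    0 ]
  [ 0   1   -4  2/5  3/5 ]
  [ 0   0    0    0    1 ]
  [ 0  10  -40    4    0 ]
R4 ← R4 − 10·R2
  [ 1  -5  17   -5    0 ]
  [ 0   1  -4  2/5  3/5 ]
  [ 0   0   0    0    1 ]
  [ 0   0   0    0   -6 ]
R4 ← R4 + 6·R3
  [ 1  -5  17   -5    0 ]
  [ 0   1  -4  2/5  3/5 ]
  [ 0   0   0    0    1 ]
  [ 0   0   0    0    0 ]
R2 ← R2 − 3/5·R3
  [ 1  -5  17   -5  0 ]
  [ 0   1  -4  2/5  0 ]
  [ 0   0   0    0  1 ]
  [ 0   0   0    0  0 ]
R1 ← R1 + 5·R2
  [ 1  0  -3   -3  0 ]
  [ 0  1  -4  2/5  0 ]
  [ 0  0   0    0  1 ]
  [ 0  0   0    0  0 ]

[[1, 0, -3, -3, 0], [0, 1, -4, 2/5, 0], [0, 0, 0, 0, 1], [0, 0, 0, 0, 0]]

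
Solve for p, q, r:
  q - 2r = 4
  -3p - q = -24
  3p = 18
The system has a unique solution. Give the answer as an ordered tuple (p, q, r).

(6, 6, 1)

Form the augmented matrix and row-reduce:
  [  0   1  -2  |    4 ]
  [ -3  -1   0  |  -24 ]
  [  3   0   0  |   18 ]
R1 <=> R2
  [ -3  -1   0  |  -24 ]
  [  0   1  -2  |    4 ]
  [  3   0   0  |   18 ]
R1 := -1/3·R1
  [ 1  1/3   0  |   8 ]
  [ 0    1  -2  |   4 ]
  [ 3    0   0  |  18 ]
R3 := R3 − 3·R1
  [ 1  1/3   0  |   8 ]
  [ 0    1  -2  |   4 ]
  [ 0   -1   0  |  -6 ]
R3 := R3 + R2
  [ 1  1/3   0  |   8 ]
  [ 0    1  -2  |   4 ]
  [ 0    0  -2  |  -2 ]
R3 := -1/2·R3
  [ 1  1/3   0  |  8 ]
  [ 0    1  -2  |  4 ]
  [ 0    0   1  |  1 ]
R2 := R2 + 2·R3
  [ 1  1/3  0  |  8 ]
  [ 0    1  0  |  6 ]
  [ 0    0  1  |  1 ]
R1 := R1 − 1/3·R2
  [ 1  0  0  |  6 ]
  [ 0  1  0  |  6 ]
  [ 0  0  1  |  1 ]
Reading off the last column: p = 6, q = 6, r = 1.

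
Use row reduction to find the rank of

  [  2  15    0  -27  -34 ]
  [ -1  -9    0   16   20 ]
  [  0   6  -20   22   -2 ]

rank = 3

r1 -> 1/2·r1
  [  1  15/2    0  -27/2  -17 ]
  [ -1    -9    0     16   20 ]
  [  0     6  -20     22   -2 ]
r2 -> r2 + r1
  [ 1  15/2    0  -27/2  -17 ]
  [ 0  -3/2    0    5/2    3 ]
  [ 0     6  -20     22   -2 ]
r2 -> -2/3·r2
  [ 1  15/2    0  -27/2  -17 ]
  [ 0     1    0   -5/3   -2 ]
  [ 0     6  -20     22   -2 ]
r3 -> r3 − 6·r2
  [ 1  15/2    0  -27/2  -17 ]
  [ 0     1    0   -5/3   -2 ]
  [ 0     0  -20     32   10 ]
r3 -> -1/20·r3
  [ 1  15/2  0  -27/2   -17 ]
  [ 0     1  0   -5/3    -2 ]
  [ 0     0  1   -8/5  -1/2 ]
r1 -> r1 − 15/2·r2
  [ 1  0  0    -1    -2 ]
  [ 0  1  0  -5/3    -2 ]
  [ 0  0  1  -8/5  -1/2 ]
The reduced form has 3 nonzero rows.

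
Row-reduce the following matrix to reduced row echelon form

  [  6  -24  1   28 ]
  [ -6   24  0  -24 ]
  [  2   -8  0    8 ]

[[1, -4, 0, 4], [0, 0, 1, 4], [0, 0, 0, 0]]

Multiply R1 by 1/6.
  [  1  -4  1/6  14/3 ]
  [ -6  24    0   -24 ]
  [  2  -8    0     8 ]
Add 6 times R1 to R2.
  [ 1  -4  1/6  14/3 ]
  [ 0   0    1     4 ]
  [ 2  -8    0     8 ]
Subtract 2 times R1 from R3.
  [ 1  -4   1/6  14/3 ]
  [ 0   0     1     4 ]
  [ 0   0  -1/3  -4/3 ]
Add 1/3 times R2 to R3.
  [ 1  -4  1/6  14/3 ]
  [ 0   0    1     4 ]
  [ 0   0    0     0 ]
Subtract 1/6 times R2 from R1.
  [ 1  -4  0  4 ]
  [ 0   0  1  4 ]
  [ 0   0  0  0 ]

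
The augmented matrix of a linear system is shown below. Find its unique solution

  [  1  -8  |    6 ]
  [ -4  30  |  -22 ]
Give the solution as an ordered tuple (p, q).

Add 4 times R1 to R2.
  [ 1  -8  |  6 ]
  [ 0  -2  |  2 ]
Multiply R2 by -1/2.
  [ 1  -8  |   6 ]
  [ 0   1  |  -1 ]
Add 8 times R2 to R1.
  [ 1  0  |  -2 ]
  [ 0  1  |  -1 ]
Reading off the last column: p = -2, q = -1.

(-2, -1)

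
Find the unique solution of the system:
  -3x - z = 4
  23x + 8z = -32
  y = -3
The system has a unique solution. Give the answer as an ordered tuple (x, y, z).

(0, -3, -4)

Form the augmented matrix and row-reduce:
  [ -3  0  -1  |    4 ]
  [ 23  0   8  |  -32 ]
  [  0  1   0  |   -3 ]
ρ1 := -1/3·ρ1
ρ2 := ρ2 − 23·ρ1
ρ2 <-> ρ3
ρ3 := 3·ρ3
ρ1 := ρ1 − 1/3·ρ3
Reading off the last column: x = 0, y = -3, z = -4.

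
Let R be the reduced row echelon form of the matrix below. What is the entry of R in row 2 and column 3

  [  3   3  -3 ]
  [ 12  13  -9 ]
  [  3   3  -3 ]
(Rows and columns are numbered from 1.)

3

r1 → 1/3·r1
  [  1   1  -1 ]
  [ 12  13  -9 ]
  [  3   3  -3 ]
r2 → r2 − 12·r1
  [ 1  1  -1 ]
  [ 0  1   3 ]
  [ 3  3  -3 ]
r3 → r3 − 3·r1
  [ 1  1  -1 ]
  [ 0  1   3 ]
  [ 0  0   0 ]
r1 → r1 − r2
  [ 1  0  -4 ]
  [ 0  1   3 ]
  [ 0  0   0 ]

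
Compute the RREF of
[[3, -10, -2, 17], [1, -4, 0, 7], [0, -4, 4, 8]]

Multiply r1 by 1/3.
  [ 1  -10/3  -2/3  17/3 ]
  [ 1     -4     0     7 ]
  [ 0     -4     4     8 ]
Subtract r1 from r2.
  [ 1  -10/3  -2/3  17/3 ]
  [ 0   -2/3   2/3   4/3 ]
  [ 0     -4     4     8 ]
Multiply r2 by -3/2.
  [ 1  -10/3  -2/3  17/3 ]
  [ 0      1    -1    -2 ]
  [ 0     -4     4     8 ]
Add 4 times r2 to r3.
  [ 1  -10/3  -2/3  17/3 ]
  [ 0      1    -1    -2 ]
  [ 0      0     0     0 ]
Add 10/3 times r2 to r1.
  [ 1  0  -4  -1 ]
  [ 0  1  -1  -2 ]
  [ 0  0   0   0 ]

[[1, 0, -4, -1], [0, 1, -1, -2], [0, 0, 0, 0]]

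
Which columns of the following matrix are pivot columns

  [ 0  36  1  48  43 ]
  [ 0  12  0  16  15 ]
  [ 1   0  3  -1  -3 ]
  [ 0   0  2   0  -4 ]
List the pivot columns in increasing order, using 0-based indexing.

r1 ↔ r3
r2 -> 1/12·r2
r3 -> r3 − 36·r2
r4 -> r4 − 2·r3
r1 -> r1 − 3·r3
Pivot columns are the columns containing a leading 1.

0, 1, 2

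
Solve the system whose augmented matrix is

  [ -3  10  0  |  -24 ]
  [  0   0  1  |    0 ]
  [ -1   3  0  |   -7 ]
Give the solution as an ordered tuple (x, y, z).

(-2, -3, 0)

R1 → -1/3·R1
  [  1  -10/3  0  |   8 ]
  [  0      0  1  |   0 ]
  [ -1      3  0  |  -7 ]
R3 → R3 + R1
  [ 1  -10/3  0  |  8 ]
  [ 0      0  1  |  0 ]
  [ 0   -1/3  0  |  1 ]
R2 ↔ R3
  [ 1  -10/3  0  |  8 ]
  [ 0   -1/3  0  |  1 ]
  [ 0      0  1  |  0 ]
R2 → -3·R2
  [ 1  -10/3  0  |   8 ]
  [ 0      1  0  |  -3 ]
  [ 0      0  1  |   0 ]
R1 → R1 + 10/3·R2
  [ 1  0  0  |  -2 ]
  [ 0  1  0  |  -3 ]
  [ 0  0  1  |   0 ]
Reading off the last column: x = -2, y = -3, z = 0.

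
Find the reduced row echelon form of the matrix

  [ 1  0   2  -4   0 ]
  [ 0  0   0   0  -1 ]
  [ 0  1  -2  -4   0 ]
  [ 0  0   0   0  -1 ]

[[1, 0, 2, -4, 0], [0, 1, -2, -4, 0], [0, 0, 0, 0, 1], [0, 0, 0, 0, 0]]

R2 <-> R3
  [ 1  0   2  -4   0 ]
  [ 0  1  -2  -4   0 ]
  [ 0  0   0   0  -1 ]
  [ 0  0   0   0  -1 ]
R3 ← -1·R3
  [ 1  0   2  -4   0 ]
  [ 0  1  -2  -4   0 ]
  [ 0  0   0   0   1 ]
  [ 0  0   0   0  -1 ]
R4 ← R4 + R3
  [ 1  0   2  -4  0 ]
  [ 0  1  -2  -4  0 ]
  [ 0  0   0   0  1 ]
  [ 0  0   0   0  0 ]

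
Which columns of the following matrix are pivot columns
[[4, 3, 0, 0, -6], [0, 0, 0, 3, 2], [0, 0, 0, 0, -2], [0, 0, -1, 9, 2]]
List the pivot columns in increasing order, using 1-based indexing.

1, 3, 4, 5

r1 ← 1/4·r1
  [ 1  3/4   0  0  -3/2 ]
  [ 0    0   0  3     2 ]
  [ 0    0   0  0    -2 ]
  [ 0    0  -1  9     2 ]
r2 <-> r4
  [ 1  3/4   0  0  -3/2 ]
  [ 0    0  -1  9     2 ]
  [ 0    0   0  0    -2 ]
  [ 0    0   0  3     2 ]
r2 ← -1·r2
  [ 1  3/4  0   0  -3/2 ]
  [ 0    0  1  -9    -2 ]
  [ 0    0  0   0    -2 ]
  [ 0    0  0   3     2 ]
r3 <-> r4
  [ 1  3/4  0   0  -3/2 ]
  [ 0    0  1  -9    -2 ]
  [ 0    0  0   3     2 ]
  [ 0    0  0   0    -2 ]
r3 ← 1/3·r3
  [ 1  3/4  0   0  -3/2 ]
  [ 0    0  1  -9    -2 ]
  [ 0    0  0   1   2/3 ]
  [ 0    0  0   0    -2 ]
r4 ← -1/2·r4
  [ 1  3/4  0   0  -3/2 ]
  [ 0    0  1  -9    -2 ]
  [ 0    0  0   1   2/3 ]
  [ 0    0  0   0     1 ]
r3 ← r3 − 2/3·r4
  [ 1  3/4  0   0  -3/2 ]
  [ 0    0  1  -9    -2 ]
  [ 0    0  0   1     0 ]
  [ 0    0  0   0     1 ]
r2 ← r2 + 2·r4
  [ 1  3/4  0   0  -3/2 ]
  [ 0    0  1  -9     0 ]
  [ 0    0  0   1     0 ]
  [ 0    0  0   0     1 ]
r1 ← r1 + 3/2·r4
  [ 1  3/4  0   0  0 ]
  [ 0    0  1  -9  0 ]
  [ 0    0  0   1  0 ]
  [ 0    0  0   0  1 ]
r2 ← r2 + 9·r3
  [ 1  3/4  0  0  0 ]
  [ 0    0  1  0  0 ]
  [ 0    0  0  1  0 ]
  [ 0    0  0  0  1 ]
Pivot columns are the columns containing a leading 1.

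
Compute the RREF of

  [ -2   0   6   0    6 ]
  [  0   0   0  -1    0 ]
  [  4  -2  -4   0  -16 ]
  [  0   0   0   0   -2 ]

[[1, 0, -3, 0, 0], [0, 1, -4, 0, 0], [0, 0, 0, 1, 0], [0, 0, 0, 0, 1]]

Multiply ρ1 by -1/2.
  [ 1   0  -3   0   -3 ]
  [ 0   0   0  -1    0 ]
  [ 4  -2  -4   0  -16 ]
  [ 0   0   0   0   -2 ]
Subtract 4 times ρ1 from ρ3.
  [ 1   0  -3   0  -3 ]
  [ 0   0   0  -1   0 ]
  [ 0  -2   8   0  -4 ]
  [ 0   0   0   0  -2 ]
Swap ρ2 and ρ3.
  [ 1   0  -3   0  -3 ]
  [ 0  -2   8   0  -4 ]
  [ 0   0   0  -1   0 ]
  [ 0   0   0   0  -2 ]
Multiply ρ2 by -1/2.
  [ 1  0  -3   0  -3 ]
  [ 0  1  -4   0   2 ]
  [ 0  0   0  -1   0 ]
  [ 0  0   0   0  -2 ]
Multiply ρ3 by -1.
  [ 1  0  -3  0  -3 ]
  [ 0  1  -4  0   2 ]
  [ 0  0   0  1   0 ]
  [ 0  0   0  0  -2 ]
Multiply ρ4 by -1/2.
  [ 1  0  -3  0  -3 ]
  [ 0  1  -4  0   2 ]
  [ 0  0   0  1   0 ]
  [ 0  0   0  0   1 ]
Subtract 2 times ρ4 from ρ2.
  [ 1  0  -3  0  -3 ]
  [ 0  1  -4  0   0 ]
  [ 0  0   0  1   0 ]
  [ 0  0   0  0   1 ]
Add 3 times ρ4 to ρ1.
  [ 1  0  -3  0  0 ]
  [ 0  1  -4  0  0 ]
  [ 0  0   0  1  0 ]
  [ 0  0   0  0  1 ]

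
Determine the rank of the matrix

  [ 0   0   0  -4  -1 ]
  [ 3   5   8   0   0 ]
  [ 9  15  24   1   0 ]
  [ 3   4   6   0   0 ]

rank = 4

r1 ↔ r2
  [ 3   5   8   0   0 ]
  [ 0   0   0  -4  -1 ]
  [ 9  15  24   1   0 ]
  [ 3   4   6   0   0 ]
r1 -> 1/3·r1
  [ 1  5/3  8/3   0   0 ]
  [ 0    0    0  -4  -1 ]
  [ 9   15   24   1   0 ]
  [ 3    4    6   0   0 ]
r3 -> r3 − 9·r1
  [ 1  5/3  8/3   0   0 ]
  [ 0    0    0  -4  -1 ]
  [ 0    0    0   1   0 ]
  [ 3    4    6   0   0 ]
r4 -> r4 − 3·r1
  [ 1  5/3  8/3   0   0 ]
  [ 0    0    0  -4  -1 ]
  [ 0    0    0   1   0 ]
  [ 0   -1   -2   0   0 ]
r2 ↔ r4
  [ 1  5/3  8/3   0   0 ]
  [ 0   -1   -2   0   0 ]
  [ 0    0    0   1   0 ]
  [ 0    0    0  -4  -1 ]
r2 -> -1·r2
  [ 1  5/3  8/3   0   0 ]
  [ 0    1    2   0   0 ]
  [ 0    0    0   1   0 ]
  [ 0    0    0  -4  -1 ]
r4 -> r4 + 4·r3
  [ 1  5/3  8/3  0   0 ]
  [ 0    1    2  0   0 ]
  [ 0    0    0  1   0 ]
  [ 0    0    0  0  -1 ]
r4 -> -1·r4
  [ 1  5/3  8/3  0  0 ]
  [ 0    1    2  0  0 ]
  [ 0    0    0  1  0 ]
  [ 0    0    0  0  1 ]
r1 -> r1 − 5/3·r2
  [ 1  0  -2/3  0  0 ]
  [ 0  1     2  0  0 ]
  [ 0  0     0  1  0 ]
  [ 0  0     0  0  1 ]
The reduced form has 4 nonzero rows.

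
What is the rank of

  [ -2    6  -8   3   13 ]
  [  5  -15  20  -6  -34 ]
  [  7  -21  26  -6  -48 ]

R1 ← -1/2·R1
  [ 1   -3   4  -3/2  -13/2 ]
  [ 5  -15  20    -6    -34 ]
  [ 7  -21  26    -6    -48 ]
R2 ← R2 − 5·R1
  [ 1   -3   4  -3/2  -13/2 ]
  [ 0    0   0   3/2   -3/2 ]
  [ 7  -21  26    -6    -48 ]
R3 ← R3 − 7·R1
  [ 1  -3   4  -3/2  -13/2 ]
  [ 0   0   0   3/2   -3/2 ]
  [ 0   0  -2   9/2   -5/2 ]
R2 <=> R3
  [ 1  -3   4  -3/2  -13/2 ]
  [ 0   0  -2   9/2   -5/2 ]
  [ 0   0   0   3/2   -3/2 ]
R2 ← -1/2·R2
  [ 1  -3  4  -3/2  -13/2 ]
  [ 0   0  1  -9/4    5/4 ]
  [ 0   0  0   3/2   -3/2 ]
R3 ← 2/3·R3
  [ 1  -3  4  -3/2  -13/2 ]
  [ 0   0  1  -9/4    5/4 ]
  [ 0   0  0     1     -1 ]
R2 ← R2 + 9/4·R3
  [ 1  -3  4  -3/2  -13/2 ]
  [ 0   0  1     0     -1 ]
  [ 0   0  0     1     -1 ]
R1 ← R1 + 3/2·R3
  [ 1  -3  4  0  -8 ]
  [ 0   0  1  0  -1 ]
  [ 0   0  0  1  -1 ]
R1 ← R1 − 4·R2
  [ 1  -3  0  0  -4 ]
  [ 0   0  1  0  -1 ]
  [ 0   0  0  1  -1 ]
The reduced form has 3 nonzero rows.

rank = 3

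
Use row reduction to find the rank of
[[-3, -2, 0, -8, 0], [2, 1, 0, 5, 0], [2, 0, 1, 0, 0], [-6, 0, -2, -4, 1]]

rank = 4

r1 := -1/3·r1
  [  1  2/3   0  8/3  0 ]
  [  2    1   0    5  0 ]
  [  2    0   1    0  0 ]
  [ -6    0  -2   -4  1 ]
r2 := r2 − 2·r1
  [  1   2/3   0   8/3  0 ]
  [  0  -1/3   0  -1/3  0 ]
  [  2     0   1     0  0 ]
  [ -6     0  -2    -4  1 ]
r3 := r3 − 2·r1
  [  1   2/3   0    8/3  0 ]
  [  0  -1/3   0   -1/3  0 ]
  [  0  -4/3   1  -16/3  0 ]
  [ -6     0  -2     -4  1 ]
r4 := r4 + 6·r1
  [ 1   2/3   0    8/3  0 ]
  [ 0  -1/3   0   -1/3  0 ]
  [ 0  -4/3   1  -16/3  0 ]
  [ 0     4  -2     12  1 ]
r2 := -3·r2
  [ 1   2/3   0    8/3  0 ]
  [ 0     1   0      1  0 ]
  [ 0  -4/3   1  -16/3  0 ]
  [ 0     4  -2     12  1 ]
r3 := r3 + 4/3·r2
  [ 1  2/3   0  8/3  0 ]
  [ 0    1   0    1  0 ]
  [ 0    0   1   -4  0 ]
  [ 0    4  -2   12  1 ]
r4 := r4 − 4·r2
  [ 1  2/3   0  8/3  0 ]
  [ 0    1   0    1  0 ]
  [ 0    0   1   -4  0 ]
  [ 0    0  -2    8  1 ]
r4 := r4 + 2·r3
  [ 1  2/3  0  8/3  0 ]
  [ 0    1  0    1  0 ]
  [ 0    0  1   -4  0 ]
  [ 0    0  0    0  1 ]
r1 := r1 − 2/3·r2
  [ 1  0  0   2  0 ]
  [ 0  1  0   1  0 ]
  [ 0  0  1  -4  0 ]
  [ 0  0  0   0  1 ]
The reduced form has 4 nonzero rows.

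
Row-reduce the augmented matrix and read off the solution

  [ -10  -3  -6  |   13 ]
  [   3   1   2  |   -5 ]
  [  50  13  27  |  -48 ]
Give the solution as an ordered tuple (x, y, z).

R1 := -1/10·R1
  [  1  3/10  3/5  |  -13/10 ]
  [  3     1    2  |      -5 ]
  [ 50    13   27  |     -48 ]
R2 := R2 − 3·R1
  [  1  3/10  3/5  |  -13/10 ]
  [  0  1/10  1/5  |  -11/10 ]
  [ 50    13   27  |     -48 ]
R3 := R3 − 50·R1
  [ 1  3/10  3/5  |  -13/10 ]
  [ 0  1/10  1/5  |  -11/10 ]
  [ 0    -2   -3  |      17 ]
R2 := 10·R2
  [ 1  3/10  3/5  |  -13/10 ]
  [ 0     1    2  |     -11 ]
  [ 0    -2   -3  |      17 ]
R3 := R3 + 2·R2
  [ 1  3/10  3/5  |  -13/10 ]
  [ 0     1    2  |     -11 ]
  [ 0     0    1  |      -5 ]
R2 := R2 − 2·R3
  [ 1  3/10  3/5  |  -13/10 ]
  [ 0     1    0  |      -1 ]
  [ 0     0    1  |      -5 ]
R1 := R1 − 3/5·R3
  [ 1  3/10  0  |  17/10 ]
  [ 0     1  0  |     -1 ]
  [ 0     0  1  |     -5 ]
R1 := R1 − 3/10·R2
  [ 1  0  0  |   2 ]
  [ 0  1  0  |  -1 ]
  [ 0  0  1  |  -5 ]
Reading off the last column: x = 2, y = -1, z = -5.

(2, -1, -5)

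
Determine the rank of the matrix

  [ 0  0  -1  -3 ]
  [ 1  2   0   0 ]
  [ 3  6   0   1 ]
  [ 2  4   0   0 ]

r1 <=> r2
  [ 1  2   0   0 ]
  [ 0  0  -1  -3 ]
  [ 3  6   0   1 ]
  [ 2  4   0   0 ]
r3 ← r3 − 3·r1
  [ 1  2   0   0 ]
  [ 0  0  -1  -3 ]
  [ 0  0   0   1 ]
  [ 2  4   0   0 ]
r4 ← r4 − 2·r1
  [ 1  2   0   0 ]
  [ 0  0  -1  -3 ]
  [ 0  0   0   1 ]
  [ 0  0   0   0 ]
r2 ← -1·r2
  [ 1  2  0  0 ]
  [ 0  0  1  3 ]
  [ 0  0  0  1 ]
  [ 0  0  0  0 ]
r2 ← r2 − 3·r3
  [ 1  2  0  0 ]
  [ 0  0  1  0 ]
  [ 0  0  0  1 ]
  [ 0  0  0  0 ]
The reduced form has 3 nonzero rows.

rank = 3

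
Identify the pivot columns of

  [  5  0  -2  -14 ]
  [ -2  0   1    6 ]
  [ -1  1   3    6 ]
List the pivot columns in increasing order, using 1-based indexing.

1, 2, 3

R1 ← 1/5·R1
  [  1  0  -2/5  -14/5 ]
  [ -2  0     1      6 ]
  [ -1  1     3      6 ]
R2 ← R2 + 2·R1
  [  1  0  -2/5  -14/5 ]
  [  0  0   1/5    2/5 ]
  [ -1  1     3      6 ]
R3 ← R3 + R1
  [ 1  0  -2/5  -14/5 ]
  [ 0  0   1/5    2/5 ]
  [ 0  1  13/5   16/5 ]
R2 ↔ R3
  [ 1  0  -2/5  -14/5 ]
  [ 0  1  13/5   16/5 ]
  [ 0  0   1/5    2/5 ]
R3 ← 5·R3
  [ 1  0  -2/5  -14/5 ]
  [ 0  1  13/5   16/5 ]
  [ 0  0     1      2 ]
R2 ← R2 − 13/5·R3
  [ 1  0  -2/5  -14/5 ]
  [ 0  1     0     -2 ]
  [ 0  0     1      2 ]
R1 ← R1 + 2/5·R3
  [ 1  0  0  -2 ]
  [ 0  1  0  -2 ]
  [ 0  0  1   2 ]
Pivot columns are the columns containing a leading 1.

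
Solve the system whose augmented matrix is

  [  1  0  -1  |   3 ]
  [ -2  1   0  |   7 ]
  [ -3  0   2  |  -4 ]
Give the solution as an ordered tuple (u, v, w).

ρ2 → ρ2 + 2·ρ1
  [  1  0  -1  |   3 ]
  [  0  1  -2  |  13 ]
  [ -3  0   2  |  -4 ]
ρ3 → ρ3 + 3·ρ1
  [ 1  0  -1  |   3 ]
  [ 0  1  -2  |  13 ]
  [ 0  0  -1  |   5 ]
ρ3 → -1·ρ3
  [ 1  0  -1  |   3 ]
  [ 0  1  -2  |  13 ]
  [ 0  0   1  |  -5 ]
ρ2 → ρ2 + 2·ρ3
  [ 1  0  -1  |   3 ]
  [ 0  1   0  |   3 ]
  [ 0  0   1  |  -5 ]
ρ1 → ρ1 + ρ3
  [ 1  0  0  |  -2 ]
  [ 0  1  0  |   3 ]
  [ 0  0  1  |  -5 ]
Reading off the last column: u = -2, v = 3, w = -5.

(-2, 3, -5)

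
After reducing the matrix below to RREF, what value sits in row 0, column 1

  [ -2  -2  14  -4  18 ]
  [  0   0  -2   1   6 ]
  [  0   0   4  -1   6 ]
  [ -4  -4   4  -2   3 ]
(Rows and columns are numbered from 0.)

1

Multiply R1 by -1/2.
  [  1   1  -7   2  -9 ]
  [  0   0  -2   1   6 ]
  [  0   0   4  -1   6 ]
  [ -4  -4   4  -2   3 ]
Add 4 times R1 to R4.
  [ 1  1   -7   2   -9 ]
  [ 0  0   -2   1    6 ]
  [ 0  0    4  -1    6 ]
  [ 0  0  -24   6  -33 ]
Multiply R2 by -1/2.
  [ 1  1   -7     2   -9 ]
  [ 0  0    1  -1/2   -3 ]
  [ 0  0    4    -1    6 ]
  [ 0  0  -24     6  -33 ]
Subtract 4 times R2 from R3.
  [ 1  1   -7     2   -9 ]
  [ 0  0    1  -1/2   -3 ]
  [ 0  0    0     1   18 ]
  [ 0  0  -24     6  -33 ]
Add 24 times R2 to R4.
  [ 1  1  -7     2    -9 ]
  [ 0  0   1  -1/2    -3 ]
  [ 0  0   0     1    18 ]
  [ 0  0   0    -6  -105 ]
Add 6 times R3 to R4.
  [ 1  1  -7     2  -9 ]
  [ 0  0   1  -1/2  -3 ]
  [ 0  0   0     1  18 ]
  [ 0  0   0     0   3 ]
Multiply R4 by 1/3.
  [ 1  1  -7     2  -9 ]
  [ 0  0   1  -1/2  -3 ]
  [ 0  0   0     1  18 ]
  [ 0  0   0     0   1 ]
Subtract 18 times R4 from R3.
  [ 1  1  -7     2  -9 ]
  [ 0  0   1  -1/2  -3 ]
  [ 0  0   0     1   0 ]
  [ 0  0   0     0   1 ]
Add 3 times R4 to R2.
  [ 1  1  -7     2  -9 ]
  [ 0  0   1  -1/2   0 ]
  [ 0  0   0     1   0 ]
  [ 0  0   0     0   1 ]
Add 9 times R4 to R1.
  [ 1  1  -7     2  0 ]
  [ 0  0   1  -1/2  0 ]
  [ 0  0   0     1  0 ]
  [ 0  0   0     0  1 ]
Add 1/2 times R3 to R2.
  [ 1  1  -7  2  0 ]
  [ 0  0   1  0  0 ]
  [ 0  0   0  1  0 ]
  [ 0  0   0  0  1 ]
Subtract 2 times R3 from R1.
  [ 1  1  -7  0  0 ]
  [ 0  0   1  0  0 ]
  [ 0  0   0  1  0 ]
  [ 0  0   0  0  1 ]
Add 7 times R2 to R1.
  [ 1  1  0  0  0 ]
  [ 0  0  1  0  0 ]
  [ 0  0  0  1  0 ]
  [ 0  0  0  0  1 ]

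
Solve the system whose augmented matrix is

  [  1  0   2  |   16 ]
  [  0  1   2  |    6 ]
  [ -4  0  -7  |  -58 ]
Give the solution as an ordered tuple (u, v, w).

(4, -6, 6)

R3 ← R3 + 4·R1
  [ 1  0  2  |  16 ]
  [ 0  1  2  |   6 ]
  [ 0  0  1  |   6 ]
R2 ← R2 − 2·R3
  [ 1  0  2  |  16 ]
  [ 0  1  0  |  -6 ]
  [ 0  0  1  |   6 ]
R1 ← R1 − 2·R3
  [ 1  0  0  |   4 ]
  [ 0  1  0  |  -6 ]
  [ 0  0  1  |   6 ]
Reading off the last column: u = 4, v = -6, w = 6.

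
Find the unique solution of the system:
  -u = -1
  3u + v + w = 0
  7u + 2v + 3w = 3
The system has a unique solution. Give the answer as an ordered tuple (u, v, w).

Form the augmented matrix and row-reduce:
  [ -1  0  0  |  -1 ]
  [  3  1  1  |   0 ]
  [  7  2  3  |   3 ]
ρ1 → -1·ρ1
  [ 1  0  0  |  1 ]
  [ 3  1  1  |  0 ]
  [ 7  2  3  |  3 ]
ρ2 → ρ2 − 3·ρ1
  [ 1  0  0  |   1 ]
  [ 0  1  1  |  -3 ]
  [ 7  2  3  |   3 ]
ρ3 → ρ3 − 7·ρ1
  [ 1  0  0  |   1 ]
  [ 0  1  1  |  -3 ]
  [ 0  2  3  |  -4 ]
ρ3 → ρ3 − 2·ρ2
  [ 1  0  0  |   1 ]
  [ 0  1  1  |  -3 ]
  [ 0  0  1  |   2 ]
ρ2 → ρ2 − ρ3
  [ 1  0  0  |   1 ]
  [ 0  1  0  |  -5 ]
  [ 0  0  1  |   2 ]
Reading off the last column: u = 1, v = -5, w = 2.

(1, -5, 2)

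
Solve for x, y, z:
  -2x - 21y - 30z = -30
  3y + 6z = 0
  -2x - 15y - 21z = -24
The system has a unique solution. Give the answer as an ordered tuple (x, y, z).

(3, 4, -2)

Form the augmented matrix and row-reduce:
  [ -2  -21  -30  |  -30 ]
  [  0    3    6  |    0 ]
  [ -2  -15  -21  |  -24 ]
R1 → -1/2·R1
  [  1  21/2   15  |   15 ]
  [  0     3    6  |    0 ]
  [ -2   -15  -21  |  -24 ]
R3 → R3 + 2·R1
  [ 1  21/2  15  |  15 ]
  [ 0     3   6  |   0 ]
  [ 0     6   9  |   6 ]
R2 → 1/3·R2
  [ 1  21/2  15  |  15 ]
  [ 0     1   2  |   0 ]
  [ 0     6   9  |   6 ]
R3 → R3 − 6·R2
  [ 1  21/2  15  |  15 ]
  [ 0     1   2  |   0 ]
  [ 0     0  -3  |   6 ]
R3 → -1/3·R3
  [ 1  21/2  15  |  15 ]
  [ 0     1   2  |   0 ]
  [ 0     0   1  |  -2 ]
R2 → R2 − 2·R3
  [ 1  21/2  15  |  15 ]
  [ 0     1   0  |   4 ]
  [ 0     0   1  |  -2 ]
R1 → R1 − 15·R3
  [ 1  21/2  0  |  45 ]
  [ 0     1  0  |   4 ]
  [ 0     0  1  |  -2 ]
R1 → R1 − 21/2·R2
  [ 1  0  0  |   3 ]
  [ 0  1  0  |   4 ]
  [ 0  0  1  |  -2 ]
Reading off the last column: x = 3, y = 4, z = -2.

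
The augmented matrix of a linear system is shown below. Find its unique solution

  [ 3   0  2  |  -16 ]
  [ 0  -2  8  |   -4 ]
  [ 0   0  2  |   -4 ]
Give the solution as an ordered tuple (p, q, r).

(-4, -6, -2)

Multiply R1 by 1/3.
  [ 1   0  2/3  |  -16/3 ]
  [ 0  -2    8  |     -4 ]
  [ 0   0    2  |     -4 ]
Multiply R2 by -1/2.
  [ 1  0  2/3  |  -16/3 ]
  [ 0  1   -4  |      2 ]
  [ 0  0    2  |     -4 ]
Multiply R3 by 1/2.
  [ 1  0  2/3  |  -16/3 ]
  [ 0  1   -4  |      2 ]
  [ 0  0    1  |     -2 ]
Add 4 times R3 to R2.
  [ 1  0  2/3  |  -16/3 ]
  [ 0  1    0  |     -6 ]
  [ 0  0    1  |     -2 ]
Subtract 2/3 times R3 from R1.
  [ 1  0  0  |  -4 ]
  [ 0  1  0  |  -6 ]
  [ 0  0  1  |  -2 ]
Reading off the last column: p = -4, q = -6, r = -2.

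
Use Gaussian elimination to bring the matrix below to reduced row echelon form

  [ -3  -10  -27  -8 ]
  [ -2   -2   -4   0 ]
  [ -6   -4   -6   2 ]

[[1, 0, -1, 0], [0, 1, 3, 0], [0, 0, 0, 1]]

ρ1 ← -1/3·ρ1
  [  1  10/3   9  8/3 ]
  [ -2    -2  -4    0 ]
  [ -6    -4  -6    2 ]
ρ2 ← ρ2 + 2·ρ1
  [  1  10/3   9   8/3 ]
  [  0  14/3  14  16/3 ]
  [ -6    -4  -6     2 ]
ρ3 ← ρ3 + 6·ρ1
  [ 1  10/3   9   8/3 ]
  [ 0  14/3  14  16/3 ]
  [ 0    16  48    18 ]
ρ2 ← 3/14·ρ2
  [ 1  10/3   9  8/3 ]
  [ 0     1   3  8/7 ]
  [ 0    16  48   18 ]
ρ3 ← ρ3 − 16·ρ2
  [ 1  10/3  9   8/3 ]
  [ 0     1  3   8/7 ]
  [ 0     0  0  -2/7 ]
ρ3 ← -7/2·ρ3
  [ 1  10/3  9  8/3 ]
  [ 0     1  3  8/7 ]
  [ 0     0  0    1 ]
ρ2 ← ρ2 − 8/7·ρ3
  [ 1  10/3  9  8/3 ]
  [ 0     1  3    0 ]
  [ 0     0  0    1 ]
ρ1 ← ρ1 − 8/3·ρ3
  [ 1  10/3  9  0 ]
  [ 0     1  3  0 ]
  [ 0     0  0  1 ]
ρ1 ← ρ1 − 10/3·ρ2
  [ 1  0  -1  0 ]
  [ 0  1   3  0 ]
  [ 0  0   0  1 ]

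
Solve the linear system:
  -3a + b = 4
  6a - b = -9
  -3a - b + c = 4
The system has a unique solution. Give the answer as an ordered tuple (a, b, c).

Form the augmented matrix and row-reduce:
  [ -3   1  0  |   4 ]
  [  6  -1  0  |  -9 ]
  [ -3  -1  1  |   4 ]
Multiply ρ1 by -1/3.
  [  1  -1/3  0  |  -4/3 ]
  [  6    -1  0  |    -9 ]
  [ -3    -1  1  |     4 ]
Subtract 6 times ρ1 from ρ2.
  [  1  -1/3  0  |  -4/3 ]
  [  0     1  0  |    -1 ]
  [ -3    -1  1  |     4 ]
Add 3 times ρ1 to ρ3.
  [ 1  -1/3  0  |  -4/3 ]
  [ 0     1  0  |    -1 ]
  [ 0    -2  1  |     0 ]
Add 2 times ρ2 to ρ3.
  [ 1  -1/3  0  |  -4/3 ]
  [ 0     1  0  |    -1 ]
  [ 0     0  1  |    -2 ]
Add 1/3 times ρ2 to ρ1.
  [ 1  0  0  |  -5/3 ]
  [ 0  1  0  |    -1 ]
  [ 0  0  1  |    -2 ]
Reading off the last column: a = -5/3, b = -1, c = -2.

(-5/3, -1, -2)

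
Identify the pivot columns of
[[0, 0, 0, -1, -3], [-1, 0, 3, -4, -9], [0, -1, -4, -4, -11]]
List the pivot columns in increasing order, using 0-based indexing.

r1 <-> r2
  [ -1   0   3  -4   -9 ]
  [  0   0   0  -1   -3 ]
  [  0  -1  -4  -4  -11 ]
r1 := -1·r1
  [ 1   0  -3   4    9 ]
  [ 0   0   0  -1   -3 ]
  [ 0  -1  -4  -4  -11 ]
r2 <-> r3
  [ 1   0  -3   4    9 ]
  [ 0  -1  -4  -4  -11 ]
  [ 0   0   0  -1   -3 ]
r2 := -1·r2
  [ 1  0  -3   4   9 ]
  [ 0  1   4   4  11 ]
  [ 0  0   0  -1  -3 ]
r3 := -1·r3
  [ 1  0  -3  4   9 ]
  [ 0  1   4  4  11 ]
  [ 0  0   0  1   3 ]
r2 := r2 − 4·r3
  [ 1  0  -3  4   9 ]
  [ 0  1   4  0  -1 ]
  [ 0  0   0  1   3 ]
r1 := r1 − 4·r3
  [ 1  0  -3  0  -3 ]
  [ 0  1   4  0  -1 ]
  [ 0  0   0  1   3 ]
Pivot columns are the columns containing a leading 1.

0, 1, 3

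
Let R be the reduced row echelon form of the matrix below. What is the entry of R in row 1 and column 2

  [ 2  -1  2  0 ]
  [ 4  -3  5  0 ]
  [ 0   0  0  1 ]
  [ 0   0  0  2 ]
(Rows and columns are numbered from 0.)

-1

R1 → 1/2·R1
  [ 1  -1/2  1  0 ]
  [ 4    -3  5  0 ]
  [ 0     0  0  1 ]
  [ 0     0  0  2 ]
R2 → R2 − 4·R1
  [ 1  -1/2  1  0 ]
  [ 0    -1  1  0 ]
  [ 0     0  0  1 ]
  [ 0     0  0  2 ]
R2 → -1·R2
  [ 1  -1/2   1  0 ]
  [ 0     1  -1  0 ]
  [ 0     0   0  1 ]
  [ 0     0   0  2 ]
R4 → R4 − 2·R3
  [ 1  -1/2   1  0 ]
  [ 0     1  -1  0 ]
  [ 0     0   0  1 ]
  [ 0     0   0  0 ]
R1 → R1 + 1/2·R2
  [ 1  0  1/2  0 ]
  [ 0  1   -1  0 ]
  [ 0  0    0  1 ]
  [ 0  0    0  0 ]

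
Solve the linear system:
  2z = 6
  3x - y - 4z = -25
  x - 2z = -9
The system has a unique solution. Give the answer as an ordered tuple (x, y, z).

(-3, 4, 3)

Form the augmented matrix and row-reduce:
  [ 0   0   2  |    6 ]
  [ 3  -1  -4  |  -25 ]
  [ 1   0  -2  |   -9 ]
ρ1 ↔ ρ2
  [ 3  -1  -4  |  -25 ]
  [ 0   0   2  |    6 ]
  [ 1   0  -2  |   -9 ]
ρ1 → 1/3·ρ1
  [ 1  -1/3  -4/3  |  -25/3 ]
  [ 0     0     2  |      6 ]
  [ 1     0    -2  |     -9 ]
ρ3 → ρ3 − ρ1
  [ 1  -1/3  -4/3  |  -25/3 ]
  [ 0     0     2  |      6 ]
  [ 0   1/3  -2/3  |   -2/3 ]
ρ2 ↔ ρ3
  [ 1  -1/3  -4/3  |  -25/3 ]
  [ 0   1/3  -2/3  |   -2/3 ]
  [ 0     0     2  |      6 ]
ρ2 → 3·ρ2
  [ 1  -1/3  -4/3  |  -25/3 ]
  [ 0     1    -2  |     -2 ]
  [ 0     0     2  |      6 ]
ρ3 → 1/2·ρ3
  [ 1  -1/3  -4/3  |  -25/3 ]
  [ 0     1    -2  |     -2 ]
  [ 0     0     1  |      3 ]
ρ2 → ρ2 + 2·ρ3
  [ 1  -1/3  -4/3  |  -25/3 ]
  [ 0     1     0  |      4 ]
  [ 0     0     1  |      3 ]
ρ1 → ρ1 + 4/3·ρ3
  [ 1  -1/3  0  |  -13/3 ]
  [ 0     1  0  |      4 ]
  [ 0     0  1  |      3 ]
ρ1 → ρ1 + 1/3·ρ2
  [ 1  0  0  |  -3 ]
  [ 0  1  0  |   4 ]
  [ 0  0  1  |   3 ]
Reading off the last column: x = -3, y = 4, z = 3.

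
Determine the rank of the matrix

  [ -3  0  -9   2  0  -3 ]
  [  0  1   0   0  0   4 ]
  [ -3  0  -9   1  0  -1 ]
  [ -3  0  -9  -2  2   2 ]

rank = 4

ρ1 → -1/3·ρ1
  [  1  0   3  -2/3  0   1 ]
  [  0  1   0     0  0   4 ]
  [ -3  0  -9     1  0  -1 ]
  [ -3  0  -9    -2  2   2 ]
ρ3 → ρ3 + 3·ρ1
  [  1  0   3  -2/3  0  1 ]
  [  0  1   0     0  0  4 ]
  [  0  0   0    -1  0  2 ]
  [ -3  0  -9    -2  2  2 ]
ρ4 → ρ4 + 3·ρ1
  [ 1  0  3  -2/3  0  1 ]
  [ 0  1  0     0  0  4 ]
  [ 0  0  0    -1  0  2 ]
  [ 0  0  0    -4  2  5 ]
ρ3 → -1·ρ3
  [ 1  0  3  -2/3  0   1 ]
  [ 0  1  0     0  0   4 ]
  [ 0  0  0     1  0  -2 ]
  [ 0  0  0    -4  2   5 ]
ρ4 → ρ4 + 4·ρ3
  [ 1  0  3  -2/3  0   1 ]
  [ 0  1  0     0  0   4 ]
  [ 0  0  0     1  0  -2 ]
  [ 0  0  0     0  2  -3 ]
ρ4 → 1/2·ρ4
  [ 1  0  3  -2/3  0     1 ]
  [ 0  1  0     0  0     4 ]
  [ 0  0  0     1  0    -2 ]
  [ 0  0  0     0  1  -3/2 ]
ρ1 → ρ1 + 2/3·ρ3
  [ 1  0  3  0  0  -1/3 ]
  [ 0  1  0  0  0     4 ]
  [ 0  0  0  1  0    -2 ]
  [ 0  0  0  0  1  -3/2 ]
The reduced form has 4 nonzero rows.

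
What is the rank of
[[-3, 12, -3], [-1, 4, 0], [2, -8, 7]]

rank = 2

R1 → -1/3·R1
  [  1  -4  1 ]
  [ -1   4  0 ]
  [  2  -8  7 ]
R2 → R2 + R1
  [ 1  -4  1 ]
  [ 0   0  1 ]
  [ 2  -8  7 ]
R3 → R3 − 2·R1
  [ 1  -4  1 ]
  [ 0   0  1 ]
  [ 0   0  5 ]
R3 → R3 − 5·R2
  [ 1  -4  1 ]
  [ 0   0  1 ]
  [ 0   0  0 ]
R1 → R1 − R2
  [ 1  -4  0 ]
  [ 0   0  1 ]
  [ 0   0  0 ]
The reduced form has 2 nonzero rows.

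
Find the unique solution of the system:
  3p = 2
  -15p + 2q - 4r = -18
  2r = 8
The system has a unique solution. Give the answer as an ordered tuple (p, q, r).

Form the augmented matrix and row-reduce:
  [   3  0   0  |    2 ]
  [ -15  2  -4  |  -18 ]
  [   0  0   2  |    8 ]
R1 -> 1/3·R1
R2 -> R2 + 15·R1
R2 -> 1/2·R2
R3 -> 1/2·R3
R2 -> R2 + 2·R3
Reading off the last column: p = 2/3, q = 4, r = 4.

(2/3, 4, 4)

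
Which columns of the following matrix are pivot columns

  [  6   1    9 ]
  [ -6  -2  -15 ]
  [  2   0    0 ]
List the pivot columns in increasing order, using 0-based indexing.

R1 -> 1/6·R1
  [  1  1/6  3/2 ]
  [ -6   -2  -15 ]
  [  2    0    0 ]
R2 -> R2 + 6·R1
  [ 1  1/6  3/2 ]
  [ 0   -1   -6 ]
  [ 2    0    0 ]
R3 -> R3 − 2·R1
  [ 1   1/6  3/2 ]
  [ 0    -1   -6 ]
  [ 0  -1/3   -3 ]
R2 -> -1·R2
  [ 1   1/6  3/2 ]
  [ 0     1    6 ]
  [ 0  -1/3   -3 ]
R3 -> R3 + 1/3·R2
  [ 1  1/6  3/2 ]
  [ 0    1    6 ]
  [ 0    0   -1 ]
R3 -> -1·R3
  [ 1  1/6  3/2 ]
  [ 0    1    6 ]
  [ 0    0    1 ]
R2 -> R2 − 6·R3
  [ 1  1/6  3/2 ]
  [ 0    1    0 ]
  [ 0    0    1 ]
R1 -> R1 − 3/2·R3
  [ 1  1/6  0 ]
  [ 0    1  0 ]
  [ 0    0  1 ]
R1 -> R1 − 1/6·R2
  [ 1  0  0 ]
  [ 0  1  0 ]
  [ 0  0  1 ]
Pivot columns are the columns containing a leading 1.

0, 1, 2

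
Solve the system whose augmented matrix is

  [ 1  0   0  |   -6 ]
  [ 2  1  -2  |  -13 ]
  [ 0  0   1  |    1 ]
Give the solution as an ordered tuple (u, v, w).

R2 := R2 − 2·R1
  [ 1  0   0  |  -6 ]
  [ 0  1  -2  |  -1 ]
  [ 0  0   1  |   1 ]
R2 := R2 + 2·R3
  [ 1  0  0  |  -6 ]
  [ 0  1  0  |   1 ]
  [ 0  0  1  |   1 ]
Reading off the last column: u = -6, v = 1, w = 1.

(-6, 1, 1)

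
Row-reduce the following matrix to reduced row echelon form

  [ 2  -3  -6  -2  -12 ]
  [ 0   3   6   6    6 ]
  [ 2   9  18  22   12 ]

[[1, 0, 0, 2, -3], [0, 1, 2, 2, 2], [0, 0, 0, 0, 0]]

R1 → 1/2·R1
  [ 1  -3/2  -3  -1  -6 ]
  [ 0     3   6   6   6 ]
  [ 2     9  18  22  12 ]
R3 → R3 − 2·R1
  [ 1  -3/2  -3  -1  -6 ]
  [ 0     3   6   6   6 ]
  [ 0    12  24  24  24 ]
R2 → 1/3·R2
  [ 1  -3/2  -3  -1  -6 ]
  [ 0     1   2   2   2 ]
  [ 0    12  24  24  24 ]
R3 → R3 − 12·R2
  [ 1  -3/2  -3  -1  -6 ]
  [ 0     1   2   2   2 ]
  [ 0     0   0   0   0 ]
R1 → R1 + 3/2·R2
  [ 1  0  0  2  -3 ]
  [ 0  1  2  2   2 ]
  [ 0  0  0  0   0 ]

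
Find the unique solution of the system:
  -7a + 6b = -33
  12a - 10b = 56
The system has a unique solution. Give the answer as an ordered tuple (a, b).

(3, -2)

Form the augmented matrix and row-reduce:
  [ -7    6  |  -33 ]
  [ 12  -10  |   56 ]
R1 → -1/7·R1
R2 → R2 − 12·R1
R2 → 7/2·R2
R1 → R1 + 6/7·R2
Reading off the last column: a = 3, b = -2.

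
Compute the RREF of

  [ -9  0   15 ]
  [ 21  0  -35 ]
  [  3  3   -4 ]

[[1, 0, -5/3], [0, 1, 1/3], [0, 0, 0]]

R1 → -1/9·R1
R2 → R2 − 21·R1
R3 → R3 − 3·R1
R2 ↔ R3
R2 → 1/3·R2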